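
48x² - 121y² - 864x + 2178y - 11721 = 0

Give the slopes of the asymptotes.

4√3/11 and -4√3/11

Group the x- and y-terms: 48(x² - 18x) -121(y² - 18y) = 11721
48(x - 9)² -121(y - 9)² = 11721 + 3888 - 9801 = 5808
Divide through by 5808 to get (x - 9)²/121 - (y - 9)²/48 = 1.
Hyperbola, center (9, 9), transverse axis horizontal; a² = 121, b² = 48.
For a horizontal hyperbola the asymptotes have slope ±b/a.
Here that is ±4√3/11.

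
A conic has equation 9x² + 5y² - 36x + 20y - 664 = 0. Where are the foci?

(2, -10) and (2, 6)

Rearranging, 9(x² - 4x) + 5(y² + 4y) = 664.
Complete the square: 9(x - 2)² + 5(y + 2)² = 664 + 36 + 20 = 720
Divide by 720: (x - 2)²/80 + (y + 2)²/144 = 1
Ellipse, center (2, -2), major axis vertical; a² = 144, b² = 80.
c² = a² - b² = 144 - 80 = 64, so c = 8.
Foci lie on the vertical axis through the center: (h, k ± c).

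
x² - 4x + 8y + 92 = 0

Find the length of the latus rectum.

8

Only x is squared. Complete the square in x: (x - 2)² = -8(y + 11).
Vertex (2, -11); 4p = -8 so p = -2. Opens down.
Latus rectum length = |4p| = 8.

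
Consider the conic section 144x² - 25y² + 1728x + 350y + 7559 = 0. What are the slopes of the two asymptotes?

Rearranging, 144(x² + 12x) -25(y² - 14y) = -7559.
Complete the square: 144(x + 6)² -25(y - 7)² = -7559 + 5184 - 1225 = -3600
Divide by -3600: (y - 7)²/144 - (x + 6)²/25 = 1
Hyperbola, center (-6, 7), transverse axis vertical; a² = 144, b² = 25.
For a vertical hyperbola the asymptotes have slope ±a/b.
Here that is ±12/5.

12/5 and -12/5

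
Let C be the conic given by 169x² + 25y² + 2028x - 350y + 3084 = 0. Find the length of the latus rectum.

50/13

Group: 169(x² + 12x) + 25(y² - 14y) = -3084
Completing the square gives 169(x + 6)² + 25(y - 7)² = -3084 + 6084 + 1225 = 4225.
Divide through by 4225 to get (x + 6)²/25 + (y - 7)²/169 = 1.
Ellipse, center (-6, 7), major axis vertical; a² = 169, b² = 25.
Latus rectum length = 2b²/a = 2·25/13 = 50/13.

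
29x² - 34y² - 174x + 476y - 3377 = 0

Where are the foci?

Group: 29(x² - 6x) -34(y² - 14y) = 3377
29(x - 3)² -34(y - 7)² = 3377 + 261 - 1666 = 1972
Divide through by 1972 to get (x - 3)²/68 - (y - 7)²/58 = 1.
Hyperbola, center (3, 7), transverse axis horizontal; a² = 68, b² = 58.
c² = a² + b² = 68 + 58 = 126, so c = 3√14.
Foci lie on the horizontal axis through the center: (h ± c, k).

(3 - 3√14, 7) and (3 + 3√14, 7)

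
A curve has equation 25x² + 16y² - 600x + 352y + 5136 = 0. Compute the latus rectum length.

32/5

Collect terms: 25(x² - 24x) + 16(y² + 22y) = -5136
Completing the square gives 25(x - 12)² + 16(y + 11)² = -5136 + 3600 + 1936 = 400.
Dividing both sides by 400: (x - 12)²/16 + (y + 11)²/25 = 1
Ellipse, center (12, -11), major axis vertical; a² = 25, b² = 16.
Latus rectum length = 2b²/a = 2·16/5 = 32/5.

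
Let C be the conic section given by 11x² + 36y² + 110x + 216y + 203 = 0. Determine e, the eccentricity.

Group: 11(x² + 10x) + 36(y² + 6y) = -203
11(x + 5)² + 36(y + 3)² = -203 + 275 + 324 = 396
Divide by 396: (x + 5)²/36 + (y + 3)²/11 = 1
Ellipse, center (-5, -3), major axis horizontal; a² = 36, b² = 11.
c² = a² - b² = 25, so c = 5.
e = c/a = 5/6.

e = 5/6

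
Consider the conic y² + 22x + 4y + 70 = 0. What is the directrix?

Only y is squared. Complete the square in y: (y + 2)² = -22(x + 3).
Vertex (-3, -2); 4p = -22 so p = -11/2. Opens left.
Directrix is the vertical line x = h − p = -3 − (-11/2) = 5/2.

x = 5/2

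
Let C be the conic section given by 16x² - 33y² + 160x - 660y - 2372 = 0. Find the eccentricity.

Rearranging, 16(x² + 10x) -33(y² + 20y) = 2372.
Complete the square in x and y: 16(x + 5)² -33(y + 10)² = 2372 + 400 - 3300 = -528
Divide through by -528 to get (y + 10)²/16 - (x + 5)²/33 = 1.
Hyperbola, center (-5, -10), transverse axis vertical; a² = 16, b² = 33.
c² = a² + b² = 49, so c = 7.
e = c/a = 7/4.

e = 7/4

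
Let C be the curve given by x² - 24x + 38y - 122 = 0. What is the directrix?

y = 33/2

Only x is squared. Complete the square in x: (x - 12)² = -38(y - 7).
Vertex (12, 7); 4p = -38 so p = -19/2. Opens down.
Directrix is the horizontal line y = k − p = 7 − (-19/2) = 33/2.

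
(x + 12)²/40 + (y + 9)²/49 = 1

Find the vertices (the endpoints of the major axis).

(-12, -16) and (-12, -2)

Center (-12, -9). The larger denominator 49 sits under the y-term, so the major axis is vertical; a² = 49, b² = 40.
a = 7. Vertices at (h, k ± a).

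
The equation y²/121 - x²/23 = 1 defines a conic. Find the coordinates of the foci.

(0, -12) and (0, 12)

Center (0, 0). The positive term is the y-term, so the transverse axis is vertical; a² = 121, b² = 23.
c² = a² + b² = 121 + 23 = 144, so c = 12.
Foci lie on the vertical axis through the center: (h, k ± c).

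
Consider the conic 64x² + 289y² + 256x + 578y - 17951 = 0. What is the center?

(-2, -1)

Group: 64(x² + 4x) + 289(y² + 2y) = 17951
Completing the square gives 64(x + 2)² + 289(y + 1)² = 17951 + 256 + 289 = 18496.
Dividing both sides by 18496: (x + 2)²/289 + (y + 1)²/64 = 1
Ellipse with center (-2, -1).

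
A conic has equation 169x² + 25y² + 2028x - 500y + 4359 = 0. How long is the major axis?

26

Group: 169(x² + 12x) + 25(y² - 20y) = -4359
169(x + 6)² + 25(y - 10)² = -4359 + 6084 + 2500 = 4225
Dividing both sides by 4225: (x + 6)²/25 + (y - 10)²/169 = 1
Ellipse, center (-6, 10), major axis vertical; a² = 169, b² = 25.
a² = 169 so a = 13; the major axis has length 2a = 26.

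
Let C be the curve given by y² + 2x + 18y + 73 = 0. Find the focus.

Only y is squared. Complete the square in y: (y + 9)² = -2(x - 4).
Vertex (4, -9); 4p = -2 so p = -1/2. Opens left.
Focus is p units from the vertex along the axis: (h + p, k).

(7/2, -9)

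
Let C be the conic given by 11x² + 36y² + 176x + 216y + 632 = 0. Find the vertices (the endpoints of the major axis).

Rearranging, 11(x² + 16x) + 36(y² + 6y) = -632.
Complete the square in x and y: 11(x + 8)² + 36(y + 3)² = -632 + 704 + 324 = 396
Divide through by 396 to get (x + 8)²/36 + (y + 3)²/11 = 1.
Ellipse, center (-8, -3), major axis horizontal; a² = 36, b² = 11.
a = 6. Vertices at (h ± a, k).

(-14, -3) and (-2, -3)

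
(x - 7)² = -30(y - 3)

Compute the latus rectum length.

30

Vertex (7, 3); 4p = -30 so p = -15/2. Opens down.
Latus rectum length = |4p| = 30.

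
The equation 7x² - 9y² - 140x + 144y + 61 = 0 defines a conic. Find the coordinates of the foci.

(6, 8) and (14, 8)

Collect terms: 7(x² - 20x) -9(y² - 16y) = -61
7(x - 10)² -9(y - 8)² = -61 + 700 - 576 = 63
Dividing both sides by 63: (x - 10)²/9 - (y - 8)²/7 = 1
Hyperbola, center (10, 8), transverse axis horizontal; a² = 9, b² = 7.
c² = a² + b² = 9 + 7 = 16, so c = 4.
Foci lie on the horizontal axis through the center: (h ± c, k).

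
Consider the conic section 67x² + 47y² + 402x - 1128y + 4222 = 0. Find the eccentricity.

Collect terms: 67(x² + 6x) + 47(y² - 24y) = -4222
67(x + 3)² + 47(y - 12)² = -4222 + 603 + 6768 = 3149
Divide by 3149: (x + 3)²/47 + (y - 12)²/67 = 1
Ellipse, center (-3, 12), major axis vertical; a² = 67, b² = 47.
c² = a² - b² = 20, so c = 2√5.
e = c/a = 2√5/√67 = 2√335/67.

e = 2√335/67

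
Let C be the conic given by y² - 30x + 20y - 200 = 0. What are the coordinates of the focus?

(-5/2, -10)

Only y is squared. Complete the square in y: (y + 10)² = 30(x + 10).
Vertex (-10, -10); 4p = 30 so p = 15/2. Opens right.
Focus is p units from the vertex along the axis: (h + p, k).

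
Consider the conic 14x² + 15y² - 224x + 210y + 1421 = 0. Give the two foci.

Collect terms: 14(x² - 16x) + 15(y² + 14y) = -1421
Complete the square: 14(x - 8)² + 15(y + 7)² = -1421 + 896 + 735 = 210
Dividing both sides by 210: (x - 8)²/15 + (y + 7)²/14 = 1
Ellipse, center (8, -7), major axis horizontal; a² = 15, b² = 14.
c² = a² - b² = 15 - 14 = 1, so c = 1.
Foci lie on the horizontal axis through the center: (h ± c, k).

(7, -7) and (9, -7)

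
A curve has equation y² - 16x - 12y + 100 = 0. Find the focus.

(8, 6)

Only y is squared. Complete the square in y: (y - 6)² = 16(x - 4).
Vertex (4, 6); 4p = 16 so p = 4. Opens right.
Focus is p units from the vertex along the axis: (h + p, k).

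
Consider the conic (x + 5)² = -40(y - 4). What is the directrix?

Vertex (-5, 4); 4p = -40 so p = -10. Opens down.
Directrix is the horizontal line y = k − p = 4 − (-10) = 14.

y = 14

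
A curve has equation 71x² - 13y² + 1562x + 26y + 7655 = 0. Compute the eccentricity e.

e = 2√273/13

Rearranging, 71(x² + 22x) -13(y² - 2y) = -7655.
Completing the square gives 71(x + 11)² -13(y - 1)² = -7655 + 8591 - 13 = 923.
Divide through by 923 to get (x + 11)²/13 - (y - 1)²/71 = 1.
Hyperbola, center (-11, 1), transverse axis horizontal; a² = 13, b² = 71.
c² = a² + b² = 84, so c = 2√21.
e = c/a = 2√21/√13 = 2√273/13.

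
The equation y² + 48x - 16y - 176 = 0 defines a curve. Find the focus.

Only y is squared. Complete the square in y: (y - 8)² = -48(x - 5).
Vertex (5, 8); 4p = -48 so p = -12. Opens left.
Focus is p units from the vertex along the axis: (h + p, k).

(-7, 8)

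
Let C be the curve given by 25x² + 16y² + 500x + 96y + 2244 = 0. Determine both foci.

(-10, -6) and (-10, 0)

25(x² + 20x) + 16(y² + 6y) = -2244
25(x + 10)² + 16(y + 3)² = -2244 + 2500 + 144 = 400
Divide by 400: (x + 10)²/16 + (y + 3)²/25 = 1
Ellipse, center (-10, -3), major axis vertical; a² = 25, b² = 16.
c² = a² - b² = 25 - 16 = 9, so c = 3.
Foci lie on the vertical axis through the center: (h, k ± c).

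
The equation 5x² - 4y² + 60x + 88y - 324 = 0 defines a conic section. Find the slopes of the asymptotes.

Collect terms: 5(x² + 12x) -4(y² - 22y) = 324
Completing the square gives 5(x + 6)² -4(y - 11)² = 324 + 180 - 484 = 20.
Divide by 20: (x + 6)²/4 - (y - 11)²/5 = 1
Hyperbola, center (-6, 11), transverse axis horizontal; a² = 4, b² = 5.
For a horizontal hyperbola the asymptotes have slope ±b/a.
Here that is ±√5/2.

√5/2 and -√5/2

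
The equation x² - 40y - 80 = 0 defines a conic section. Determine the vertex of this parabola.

(0, -2)

Only x is squared. Complete the square in x: x² = 40(y + 2).
Vertex (0, -2); 4p = 40 so p = 10. Opens up.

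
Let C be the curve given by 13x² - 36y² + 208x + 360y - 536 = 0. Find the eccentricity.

13(x² + 16x) -36(y² - 10y) = 536
Completing the square gives 13(x + 8)² -36(y - 5)² = 536 + 832 - 900 = 468.
Divide through by 468 to get (x + 8)²/36 - (y - 5)²/13 = 1.
Hyperbola, center (-8, 5), transverse axis horizontal; a² = 36, b² = 13.
c² = a² + b² = 49, so c = 7.
e = c/a = 7/6.

e = 7/6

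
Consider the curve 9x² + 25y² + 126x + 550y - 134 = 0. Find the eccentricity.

Collect terms: 9(x² + 14x) + 25(y² + 22y) = 134
Complete the square in x and y: 9(x + 7)² + 25(y + 11)² = 134 + 441 + 3025 = 3600
Dividing both sides by 3600: (x + 7)²/400 + (y + 11)²/144 = 1
Ellipse, center (-7, -11), major axis horizontal; a² = 400, b² = 144.
c² = a² - b² = 256, so c = 16.
e = c/a = 16/20 = 4/5.

e = 4/5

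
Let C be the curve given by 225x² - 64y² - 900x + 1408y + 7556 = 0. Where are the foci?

Collect terms: 225(x² - 4x) -64(y² - 22y) = -7556
Complete the square: 225(x - 2)² -64(y - 11)² = -7556 + 900 - 7744 = -14400
Dividing both sides by -14400: (y - 11)²/225 - (x - 2)²/64 = 1
Hyperbola, center (2, 11), transverse axis vertical; a² = 225, b² = 64.
c² = a² + b² = 225 + 64 = 289, so c = 17.
Foci lie on the vertical axis through the center: (h, k ± c).

(2, -6) and (2, 28)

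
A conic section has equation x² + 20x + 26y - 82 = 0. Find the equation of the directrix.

Only x is squared. Complete the square in x: (x + 10)² = -26(y - 7).
Vertex (-10, 7); 4p = -26 so p = -13/2. Opens down.
Directrix is the horizontal line y = k − p = 7 − (-13/2) = 27/2.

y = 27/2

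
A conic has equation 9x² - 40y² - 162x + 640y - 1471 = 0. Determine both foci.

Group the x- and y-terms: 9(x² - 18x) -40(y² - 16y) = 1471
9(x - 9)² -40(y - 8)² = 1471 + 729 - 2560 = -360
Divide by -360: (y - 8)²/9 - (x - 9)²/40 = 1
Hyperbola, center (9, 8), transverse axis vertical; a² = 9, b² = 40.
c² = a² + b² = 9 + 40 = 49, so c = 7.
Foci lie on the vertical axis through the center: (h, k ± c).

(9, 1) and (9, 15)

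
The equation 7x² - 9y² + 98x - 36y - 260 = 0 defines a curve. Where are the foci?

Group: 7(x² + 14x) -9(y² + 4y) = 260
Complete the square in x and y: 7(x + 7)² -9(y + 2)² = 260 + 343 - 36 = 567
Divide through by 567 to get (x + 7)²/81 - (y + 2)²/63 = 1.
Hyperbola, center (-7, -2), transverse axis horizontal; a² = 81, b² = 63.
c² = a² + b² = 81 + 63 = 144, so c = 12.
Foci lie on the horizontal axis through the center: (h ± c, k).

(-19, -2) and (5, -2)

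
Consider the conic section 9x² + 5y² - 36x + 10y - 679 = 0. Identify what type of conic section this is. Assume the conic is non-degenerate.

ellipse

No xy term. Coefficients of x² and y² are A = 9, C = 5.
A and C have the same sign but A ≠ C ⇒ ellipse.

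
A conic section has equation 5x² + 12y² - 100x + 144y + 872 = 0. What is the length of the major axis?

Rearranging, 5(x² - 20x) + 12(y² + 12y) = -872.
Complete the square: 5(x - 10)² + 12(y + 6)² = -872 + 500 + 432 = 60
Dividing both sides by 60: (x - 10)²/12 + (y + 6)²/5 = 1
Ellipse, center (10, -6), major axis horizontal; a² = 12, b² = 5.
a² = 12 so a = 2√3; the major axis has length 2a = 4√3.

4√3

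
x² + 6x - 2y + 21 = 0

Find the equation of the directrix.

y = 11/2

Only x is squared. Complete the square in x: (x + 3)² = 2(y - 6).
Vertex (-3, 6); 4p = 2 so p = 1/2. Opens up.
Directrix is the horizontal line y = k − p = 6 − (1/2) = 11/2.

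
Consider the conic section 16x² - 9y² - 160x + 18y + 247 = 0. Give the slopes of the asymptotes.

Rearranging, 16(x² - 10x) -9(y² - 2y) = -247.
16(x - 5)² -9(y - 1)² = -247 + 400 - 9 = 144
Divide through by 144 to get (x - 5)²/9 - (y - 1)²/16 = 1.
Hyperbola, center (5, 1), transverse axis horizontal; a² = 9, b² = 16.
For a horizontal hyperbola the asymptotes have slope ±b/a.
Here that is ±4/3.

4/3 and -4/3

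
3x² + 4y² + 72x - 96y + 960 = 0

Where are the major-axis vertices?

(-16, 12) and (-8, 12)

Collect terms: 3(x² + 24x) + 4(y² - 24y) = -960
3(x + 12)² + 4(y - 12)² = -960 + 432 + 576 = 48
Dividing both sides by 48: (x + 12)²/16 + (y - 12)²/12 = 1
Ellipse, center (-12, 12), major axis horizontal; a² = 16, b² = 12.
a = 4. Vertices at (h ± a, k).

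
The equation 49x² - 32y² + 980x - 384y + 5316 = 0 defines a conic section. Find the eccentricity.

e = 9/7

Collect terms: 49(x² + 20x) -32(y² + 12y) = -5316
49(x + 10)² -32(y + 6)² = -5316 + 4900 - 1152 = -1568
Dividing both sides by -1568: (y + 6)²/49 - (x + 10)²/32 = 1
Hyperbola, center (-10, -6), transverse axis vertical; a² = 49, b² = 32.
c² = a² + b² = 81, so c = 9.
e = c/a = 9/7.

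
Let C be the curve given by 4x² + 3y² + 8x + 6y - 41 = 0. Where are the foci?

(-1, -3) and (-1, 1)

Rearranging, 4(x² + 2x) + 3(y² + 2y) = 41.
Complete the square: 4(x + 1)² + 3(y + 1)² = 41 + 4 + 3 = 48
Divide through by 48 to get (x + 1)²/12 + (y + 1)²/16 = 1.
Ellipse, center (-1, -1), major axis vertical; a² = 16, b² = 12.
c² = a² - b² = 16 - 12 = 4, so c = 2.
Foci lie on the vertical axis through the center: (h, k ± c).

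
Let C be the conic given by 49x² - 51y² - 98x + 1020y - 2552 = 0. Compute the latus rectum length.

102/7

Group the x- and y-terms: 49(x² - 2x) -51(y² - 20y) = 2552
49(x - 1)² -51(y - 10)² = 2552 + 49 - 5100 = -2499
Divide through by -2499 to get (y - 10)²/49 - (x - 1)²/51 = 1.
Hyperbola, center (1, 10), transverse axis vertical; a² = 49, b² = 51.
Latus rectum length = 2b²/a = 2·51/7 = 102/7.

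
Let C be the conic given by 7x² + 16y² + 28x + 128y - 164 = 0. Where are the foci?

(-8, -4) and (4, -4)

Collect terms: 7(x² + 4x) + 16(y² + 8y) = 164
Complete the square in x and y: 7(x + 2)² + 16(y + 4)² = 164 + 28 + 256 = 448
Dividing both sides by 448: (x + 2)²/64 + (y + 4)²/28 = 1
Ellipse, center (-2, -4), major axis horizontal; a² = 64, b² = 28.
c² = a² - b² = 64 - 28 = 36, so c = 6.
Foci lie on the horizontal axis through the center: (h ± c, k).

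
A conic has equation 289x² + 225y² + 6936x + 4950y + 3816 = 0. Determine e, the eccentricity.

e = 8/17

Group: 289(x² + 24x) + 225(y² + 22y) = -3816
Complete the square in x and y: 289(x + 12)² + 225(y + 11)² = -3816 + 41616 + 27225 = 65025
Divide by 65025: (x + 12)²/225 + (y + 11)²/289 = 1
Ellipse, center (-12, -11), major axis vertical; a² = 289, b² = 225.
c² = a² - b² = 64, so c = 8.
e = c/a = 8/17.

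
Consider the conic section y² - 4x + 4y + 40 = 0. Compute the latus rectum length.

Only y is squared. Complete the square in y: (y + 2)² = 4(x - 9).
Vertex (9, -2); 4p = 4 so p = 1. Opens right.
Latus rectum length = |4p| = 4.

4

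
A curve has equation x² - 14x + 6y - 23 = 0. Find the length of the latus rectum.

Only x is squared. Complete the square in x: (x - 7)² = -6(y - 12).
Vertex (7, 12); 4p = -6 so p = -3/2. Opens down.
Latus rectum length = |4p| = 6.

6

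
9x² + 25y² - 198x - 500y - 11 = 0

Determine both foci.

(-5, 10) and (27, 10)

9(x² - 22x) + 25(y² - 20y) = 11
9(x - 11)² + 25(y - 10)² = 11 + 1089 + 2500 = 3600
Dividing both sides by 3600: (x - 11)²/400 + (y - 10)²/144 = 1
Ellipse, center (11, 10), major axis horizontal; a² = 400, b² = 144.
c² = a² - b² = 400 - 144 = 256, so c = 16.
Foci lie on the horizontal axis through the center: (h ± c, k).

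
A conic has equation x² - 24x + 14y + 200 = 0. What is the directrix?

Only x is squared. Complete the square in x: (x - 12)² = -14(y + 4).
Vertex (12, -4); 4p = -14 so p = -7/2. Opens down.
Directrix is the horizontal line y = k − p = -4 − (-7/2) = -1/2.

y = -1/2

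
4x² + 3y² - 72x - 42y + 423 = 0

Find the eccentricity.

e = 1/2

Rearranging, 4(x² - 18x) + 3(y² - 14y) = -423.
Complete the square in x and y: 4(x - 9)² + 3(y - 7)² = -423 + 324 + 147 = 48
Dividing both sides by 48: (x - 9)²/12 + (y - 7)²/16 = 1
Ellipse, center (9, 7), major axis vertical; a² = 16, b² = 12.
c² = a² - b² = 4, so c = 2.
e = c/a = 2/4 = 1/2.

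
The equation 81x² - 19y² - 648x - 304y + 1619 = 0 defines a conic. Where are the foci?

Collect terms: 81(x² - 8x) -19(y² + 16y) = -1619
Complete the square in x and y: 81(x - 4)² -19(y + 8)² = -1619 + 1296 - 1216 = -1539
Divide through by -1539 to get (y + 8)²/81 - (x - 4)²/19 = 1.
Hyperbola, center (4, -8), transverse axis vertical; a² = 81, b² = 19.
c² = a² + b² = 81 + 19 = 100, so c = 10.
Foci lie on the vertical axis through the center: (h, k ± c).

(4, -18) and (4, 2)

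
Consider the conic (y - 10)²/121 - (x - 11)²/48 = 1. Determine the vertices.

(11, -1) and (11, 21)

Center (11, 10). The positive term is the y-term, so the transverse axis is vertical; a² = 121, b² = 48.
a = 11. Vertices at (h, k ± a).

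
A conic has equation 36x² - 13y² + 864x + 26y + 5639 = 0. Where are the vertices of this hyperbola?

(-12, -5) and (-12, 7)

Collect terms: 36(x² + 24x) -13(y² - 2y) = -5639
Complete the square in x and y: 36(x + 12)² -13(y - 1)² = -5639 + 5184 - 13 = -468
Divide by -468: (y - 1)²/36 - (x + 12)²/13 = 1
Hyperbola, center (-12, 1), transverse axis vertical; a² = 36, b² = 13.
a = 6. Vertices at (h, k ± a).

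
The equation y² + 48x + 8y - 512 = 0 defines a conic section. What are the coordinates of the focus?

(-1, -4)

Only y is squared. Complete the square in y: (y + 4)² = -48(x - 11).
Vertex (11, -4); 4p = -48 so p = -12. Opens left.
Focus is p units from the vertex along the axis: (h + p, k).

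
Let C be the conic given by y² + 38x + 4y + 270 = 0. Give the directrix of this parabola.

Only y is squared. Complete the square in y: (y + 2)² = -38(x + 7).
Vertex (-7, -2); 4p = -38 so p = -19/2. Opens left.
Directrix is the vertical line x = h − p = -7 − (-19/2) = 5/2.

x = 5/2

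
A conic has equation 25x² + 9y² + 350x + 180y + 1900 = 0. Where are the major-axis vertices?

25(x² + 14x) + 9(y² + 20y) = -1900
Completing the square gives 25(x + 7)² + 9(y + 10)² = -1900 + 1225 + 900 = 225.
Divide by 225: (x + 7)²/9 + (y + 10)²/25 = 1
Ellipse, center (-7, -10), major axis vertical; a² = 25, b² = 9.
a = 5. Vertices at (h, k ± a).

(-7, -15) and (-7, -5)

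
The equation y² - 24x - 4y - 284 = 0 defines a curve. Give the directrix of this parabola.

Only y is squared. Complete the square in y: (y - 2)² = 24(x + 12).
Vertex (-12, 2); 4p = 24 so p = 6. Opens right.
Directrix is the vertical line x = h − p = -12 − (6) = -18.

x = -18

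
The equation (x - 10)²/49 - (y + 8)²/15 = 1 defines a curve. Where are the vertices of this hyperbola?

(3, -8) and (17, -8)

Center (10, -8). The positive term is the x-term, so the transverse axis is horizontal; a² = 49, b² = 15.
a = 7. Vertices at (h ± a, k).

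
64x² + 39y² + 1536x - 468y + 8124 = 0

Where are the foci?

Collect terms: 64(x² + 24x) + 39(y² - 12y) = -8124
Complete the square in x and y: 64(x + 12)² + 39(y - 6)² = -8124 + 9216 + 1404 = 2496
Dividing both sides by 2496: (x + 12)²/39 + (y - 6)²/64 = 1
Ellipse, center (-12, 6), major axis vertical; a² = 64, b² = 39.
c² = a² - b² = 64 - 39 = 25, so c = 5.
Foci lie on the vertical axis through the center: (h, k ± c).

(-12, 1) and (-12, 11)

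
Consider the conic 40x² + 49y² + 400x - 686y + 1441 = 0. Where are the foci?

(-8, 7) and (-2, 7)

40(x² + 10x) + 49(y² - 14y) = -1441
40(x + 5)² + 49(y - 7)² = -1441 + 1000 + 2401 = 1960
Dividing both sides by 1960: (x + 5)²/49 + (y - 7)²/40 = 1
Ellipse, center (-5, 7), major axis horizontal; a² = 49, b² = 40.
c² = a² - b² = 49 - 40 = 9, so c = 3.
Foci lie on the horizontal axis through the center: (h ± c, k).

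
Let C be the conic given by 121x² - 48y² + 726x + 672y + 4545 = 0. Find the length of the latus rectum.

96/11

Rearranging, 121(x² + 6x) -48(y² - 14y) = -4545.
121(x + 3)² -48(y - 7)² = -4545 + 1089 - 2352 = -5808
Divide through by -5808 to get (y - 7)²/121 - (x + 3)²/48 = 1.
Hyperbola, center (-3, 7), transverse axis vertical; a² = 121, b² = 48.
Latus rectum length = 2b²/a = 2·48/11 = 96/11.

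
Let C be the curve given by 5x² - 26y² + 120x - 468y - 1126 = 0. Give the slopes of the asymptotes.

Rearranging, 5(x² + 24x) -26(y² + 18y) = 1126.
Completing the square gives 5(x + 12)² -26(y + 9)² = 1126 + 720 - 2106 = -260.
Divide by -260: (y + 9)²/10 - (x + 12)²/52 = 1
Hyperbola, center (-12, -9), transverse axis vertical; a² = 10, b² = 52.
For a vertical hyperbola the asymptotes have slope ±a/b.
Here that is ±√10/2√13 = ±√130/26.

√130/26 and -√130/26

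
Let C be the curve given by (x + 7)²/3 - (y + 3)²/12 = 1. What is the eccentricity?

Center (-7, -3). The positive term is the x-term, so the transverse axis is horizontal; a² = 3, b² = 12.
c² = a² + b² = 15, so c = √15.
e = c/a = √15/√3 = √5.

e = √5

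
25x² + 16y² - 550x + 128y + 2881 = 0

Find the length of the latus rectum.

Collect terms: 25(x² - 22x) + 16(y² + 8y) = -2881
Complete the square in x and y: 25(x - 11)² + 16(y + 4)² = -2881 + 3025 + 256 = 400
Dividing both sides by 400: (x - 11)²/16 + (y + 4)²/25 = 1
Ellipse, center (11, -4), major axis vertical; a² = 25, b² = 16.
Latus rectum length = 2b²/a = 2·16/5 = 32/5.

32/5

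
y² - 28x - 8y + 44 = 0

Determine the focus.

Only y is squared. Complete the square in y: (y - 4)² = 28(x - 1).
Vertex (1, 4); 4p = 28 so p = 7. Opens right.
Focus is p units from the vertex along the axis: (h + p, k).

(8, 4)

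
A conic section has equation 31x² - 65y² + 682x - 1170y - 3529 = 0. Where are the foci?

(-11 - 4√6, -9) and (-11 + 4√6, -9)

Collect terms: 31(x² + 22x) -65(y² + 18y) = 3529
Completing the square gives 31(x + 11)² -65(y + 9)² = 3529 + 3751 - 5265 = 2015.
Dividing both sides by 2015: (x + 11)²/65 - (y + 9)²/31 = 1
Hyperbola, center (-11, -9), transverse axis horizontal; a² = 65, b² = 31.
c² = a² + b² = 65 + 31 = 96, so c = 4√6.
Foci lie on the horizontal axis through the center: (h ± c, k).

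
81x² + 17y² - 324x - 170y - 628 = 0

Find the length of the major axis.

18

Group: 81(x² - 4x) + 17(y² - 10y) = 628
81(x - 2)² + 17(y - 5)² = 628 + 324 + 425 = 1377
Dividing both sides by 1377: (x - 2)²/17 + (y - 5)²/81 = 1
Ellipse, center (2, 5), major axis vertical; a² = 81, b² = 17.
a² = 81 so a = 9; the major axis has length 2a = 18.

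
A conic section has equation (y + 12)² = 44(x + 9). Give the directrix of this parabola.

x = -20

Vertex (-9, -12); 4p = 44 so p = 11. Opens right.
Directrix is the vertical line x = h − p = -9 − (11) = -20.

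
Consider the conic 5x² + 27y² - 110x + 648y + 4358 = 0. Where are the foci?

(11 - √22, -12) and (11 + √22, -12)

Group the x- and y-terms: 5(x² - 22x) + 27(y² + 24y) = -4358
Complete the square: 5(x - 11)² + 27(y + 12)² = -4358 + 605 + 3888 = 135
Divide through by 135 to get (x - 11)²/27 + (y + 12)²/5 = 1.
Ellipse, center (11, -12), major axis horizontal; a² = 27, b² = 5.
c² = a² - b² = 27 - 5 = 22, so c = √22.
Foci lie on the horizontal axis through the center: (h ± c, k).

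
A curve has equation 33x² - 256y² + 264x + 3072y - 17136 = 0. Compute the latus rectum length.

Rearranging, 33(x² + 8x) -256(y² - 12y) = 17136.
Completing the square gives 33(x + 4)² -256(y - 6)² = 17136 + 528 - 9216 = 8448.
Divide through by 8448 to get (x + 4)²/256 - (y - 6)²/33 = 1.
Hyperbola, center (-4, 6), transverse axis horizontal; a² = 256, b² = 33.
Latus rectum length = 2b²/a = 2·33/16 = 33/8.

33/8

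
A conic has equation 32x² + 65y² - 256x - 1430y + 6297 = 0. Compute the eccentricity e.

Collect terms: 32(x² - 8x) + 65(y² - 22y) = -6297
Complete the square: 32(x - 4)² + 65(y - 11)² = -6297 + 512 + 7865 = 2080
Divide by 2080: (x - 4)²/65 + (y - 11)²/32 = 1
Ellipse, center (4, 11), major axis horizontal; a² = 65, b² = 32.
c² = a² - b² = 33, so c = √33.
e = c/a = √33/√65 = √2145/65.

e = √2145/65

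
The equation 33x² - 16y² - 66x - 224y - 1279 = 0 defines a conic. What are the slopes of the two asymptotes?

Rearranging, 33(x² - 2x) -16(y² + 14y) = 1279.
Completing the square gives 33(x - 1)² -16(y + 7)² = 1279 + 33 - 784 = 528.
Divide by 528: (x - 1)²/16 - (y + 7)²/33 = 1
Hyperbola, center (1, -7), transverse axis horizontal; a² = 16, b² = 33.
For a horizontal hyperbola the asymptotes have slope ±b/a.
Here that is ±√33/4.

√33/4 and -√33/4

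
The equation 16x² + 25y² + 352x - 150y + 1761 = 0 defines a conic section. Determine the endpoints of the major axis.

Group: 16(x² + 22x) + 25(y² - 6y) = -1761
Completing the square gives 16(x + 11)² + 25(y - 3)² = -1761 + 1936 + 225 = 400.
Dividing both sides by 400: (x + 11)²/25 + (y - 3)²/16 = 1
Ellipse, center (-11, 3), major axis horizontal; a² = 25, b² = 16.
a = 5. Vertices at (h ± a, k).

(-16, 3) and (-6, 3)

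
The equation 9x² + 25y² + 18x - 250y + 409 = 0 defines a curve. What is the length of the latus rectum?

Group: 9(x² + 2x) + 25(y² - 10y) = -409
Complete the square: 9(x + 1)² + 25(y - 5)² = -409 + 9 + 625 = 225
Dividing both sides by 225: (x + 1)²/25 + (y - 5)²/9 = 1
Ellipse, center (-1, 5), major axis horizontal; a² = 25, b² = 9.
Latus rectum length = 2b²/a = 2·9/5 = 18/5.

18/5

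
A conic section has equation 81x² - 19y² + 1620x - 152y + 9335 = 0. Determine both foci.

Group: 81(x² + 20x) -19(y² + 8y) = -9335
Complete the square: 81(x + 10)² -19(y + 4)² = -9335 + 8100 - 304 = -1539
Divide through by -1539 to get (y + 4)²/81 - (x + 10)²/19 = 1.
Hyperbola, center (-10, -4), transverse axis vertical; a² = 81, b² = 19.
c² = a² + b² = 81 + 19 = 100, so c = 10.
Foci lie on the vertical axis through the center: (h, k ± c).

(-10, -14) and (-10, 6)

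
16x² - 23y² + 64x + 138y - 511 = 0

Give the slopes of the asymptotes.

Rearranging, 16(x² + 4x) -23(y² - 6y) = 511.
Complete the square in x and y: 16(x + 2)² -23(y - 3)² = 511 + 64 - 207 = 368
Divide through by 368 to get (x + 2)²/23 - (y - 3)²/16 = 1.
Hyperbola, center (-2, 3), transverse axis horizontal; a² = 23, b² = 16.
For a horizontal hyperbola the asymptotes have slope ±b/a.
Here that is ±4/√23 = ±4√23/23.

4√23/23 and -4√23/23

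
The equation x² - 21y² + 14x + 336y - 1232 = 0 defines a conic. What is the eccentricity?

Collect terms: (x² + 14x) -21(y² - 16y) = 1232
Complete the square: (x + 7)² -21(y - 8)² = 1232 + 49 - 1344 = -63
Dividing both sides by -63: (y - 8)²/3 - (x + 7)²/63 = 1
Hyperbola, center (-7, 8), transverse axis vertical; a² = 3, b² = 63.
c² = a² + b² = 66, so c = √66.
e = c/a = √66/√3 = √22.

e = √22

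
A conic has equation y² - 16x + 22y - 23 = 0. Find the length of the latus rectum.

16

Only y is squared. Complete the square in y: (y + 11)² = 16(x + 9).
Vertex (-9, -11); 4p = 16 so p = 4. Opens right.
Latus rectum length = |4p| = 16.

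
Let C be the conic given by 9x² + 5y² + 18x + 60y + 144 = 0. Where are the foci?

9(x² + 2x) + 5(y² + 12y) = -144
Complete the square: 9(x + 1)² + 5(y + 6)² = -144 + 9 + 180 = 45
Divide by 45: (x + 1)²/5 + (y + 6)²/9 = 1
Ellipse, center (-1, -6), major axis vertical; a² = 9, b² = 5.
c² = a² - b² = 9 - 5 = 4, so c = 2.
Foci lie on the vertical axis through the center: (h, k ± c).

(-1, -8) and (-1, -4)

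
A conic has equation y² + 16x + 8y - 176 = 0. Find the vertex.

(12, -4)

Only y is squared. Complete the square in y: (y + 4)² = -16(x - 12).
Vertex (12, -4); 4p = -16 so p = -4. Opens left.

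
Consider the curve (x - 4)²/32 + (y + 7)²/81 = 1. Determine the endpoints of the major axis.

Center (4, -7). The larger denominator 81 sits under the y-term, so the major axis is vertical; a² = 81, b² = 32.
a = 9. Vertices at (h, k ± a).

(4, -16) and (4, 2)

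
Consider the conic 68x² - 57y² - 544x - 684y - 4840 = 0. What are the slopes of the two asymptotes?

Collect terms: 68(x² - 8x) -57(y² + 12y) = 4840
Complete the square: 68(x - 4)² -57(y + 6)² = 4840 + 1088 - 2052 = 3876
Divide by 3876: (x - 4)²/57 - (y + 6)²/68 = 1
Hyperbola, center (4, -6), transverse axis horizontal; a² = 57, b² = 68.
For a horizontal hyperbola the asymptotes have slope ±b/a.
Here that is ±2√17/√57 = ±2√969/57.

2√969/57 and -2√969/57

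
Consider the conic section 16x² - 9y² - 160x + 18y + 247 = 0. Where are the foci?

Group the x- and y-terms: 16(x² - 10x) -9(y² - 2y) = -247
Complete the square: 16(x - 5)² -9(y - 1)² = -247 + 400 - 9 = 144
Divide by 144: (x - 5)²/9 - (y - 1)²/16 = 1
Hyperbola, center (5, 1), transverse axis horizontal; a² = 9, b² = 16.
c² = a² + b² = 9 + 16 = 25, so c = 5.
Foci lie on the horizontal axis through the center: (h ± c, k).

(0, 1) and (10, 1)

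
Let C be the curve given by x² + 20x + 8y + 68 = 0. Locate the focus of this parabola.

(-10, 2)

Only x is squared. Complete the square in x: (x + 10)² = -8(y - 4).
Vertex (-10, 4); 4p = -8 so p = -2. Opens down.
Focus is p units from the vertex along the axis: (h, k + p).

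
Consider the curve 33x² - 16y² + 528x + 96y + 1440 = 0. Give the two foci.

Group the x- and y-terms: 33(x² + 16x) -16(y² - 6y) = -1440
33(x + 8)² -16(y - 3)² = -1440 + 2112 - 144 = 528
Divide by 528: (x + 8)²/16 - (y - 3)²/33 = 1
Hyperbola, center (-8, 3), transverse axis horizontal; a² = 16, b² = 33.
c² = a² + b² = 16 + 33 = 49, so c = 7.
Foci lie on the horizontal axis through the center: (h ± c, k).

(-15, 3) and (-1, 3)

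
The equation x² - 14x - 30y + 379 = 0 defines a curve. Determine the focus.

Only x is squared. Complete the square in x: (x - 7)² = 30(y - 11).
Vertex (7, 11); 4p = 30 so p = 15/2. Opens up.
Focus is p units from the vertex along the axis: (h, k + p).

(7, 37/2)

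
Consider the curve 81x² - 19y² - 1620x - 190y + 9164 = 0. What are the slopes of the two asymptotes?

Group the x- and y-terms: 81(x² - 20x) -19(y² + 10y) = -9164
Complete the square: 81(x - 10)² -19(y + 5)² = -9164 + 8100 - 475 = -1539
Dividing both sides by -1539: (y + 5)²/81 - (x - 10)²/19 = 1
Hyperbola, center (10, -5), transverse axis vertical; a² = 81, b² = 19.
For a vertical hyperbola the asymptotes have slope ±a/b.
Here that is ±9/√19 = ±9√19/19.

9√19/19 and -9√19/19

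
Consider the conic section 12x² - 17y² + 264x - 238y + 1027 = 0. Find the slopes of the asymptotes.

12(x² + 22x) -17(y² + 14y) = -1027
Complete the square: 12(x + 11)² -17(y + 7)² = -1027 + 1452 - 833 = -408
Divide by -408: (y + 7)²/24 - (x + 11)²/34 = 1
Hyperbola, center (-11, -7), transverse axis vertical; a² = 24, b² = 34.
For a vertical hyperbola the asymptotes have slope ±a/b.
Here that is ±2√6/√34 = ±2√51/17.

2√51/17 and -2√51/17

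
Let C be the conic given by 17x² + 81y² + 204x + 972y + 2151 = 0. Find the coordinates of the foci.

Rearranging, 17(x² + 12x) + 81(y² + 12y) = -2151.
17(x + 6)² + 81(y + 6)² = -2151 + 612 + 2916 = 1377
Dividing both sides by 1377: (x + 6)²/81 + (y + 6)²/17 = 1
Ellipse, center (-6, -6), major axis horizontal; a² = 81, b² = 17.
c² = a² - b² = 81 - 17 = 64, so c = 8.
Foci lie on the horizontal axis through the center: (h ± c, k).

(-14, -6) and (2, -6)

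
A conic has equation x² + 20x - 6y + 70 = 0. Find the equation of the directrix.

Only x is squared. Complete the square in x: (x + 10)² = 6(y + 5).
Vertex (-10, -5); 4p = 6 so p = 3/2. Opens up.
Directrix is the horizontal line y = k − p = -5 − (3/2) = -13/2.

y = -13/2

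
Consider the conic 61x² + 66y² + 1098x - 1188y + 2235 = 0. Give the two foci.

61(x² + 18x) + 66(y² - 18y) = -2235
Complete the square in x and y: 61(x + 9)² + 66(y - 9)² = -2235 + 4941 + 5346 = 8052
Divide through by 8052 to get (x + 9)²/132 + (y - 9)²/122 = 1.
Ellipse, center (-9, 9), major axis horizontal; a² = 132, b² = 122.
c² = a² - b² = 132 - 122 = 10, so c = √10.
Foci lie on the horizontal axis through the center: (h ± c, k).

(-9 - √10, 9) and (-9 + √10, 9)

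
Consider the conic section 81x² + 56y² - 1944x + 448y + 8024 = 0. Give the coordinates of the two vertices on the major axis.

(12, -13) and (12, 5)

Rearranging, 81(x² - 24x) + 56(y² + 8y) = -8024.
Complete the square in x and y: 81(x - 12)² + 56(y + 4)² = -8024 + 11664 + 896 = 4536
Divide by 4536: (x - 12)²/56 + (y + 4)²/81 = 1
Ellipse, center (12, -4), major axis vertical; a² = 81, b² = 56.
a = 9. Vertices at (h, k ± a).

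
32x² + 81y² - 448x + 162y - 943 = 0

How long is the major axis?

Group: 32(x² - 14x) + 81(y² + 2y) = 943
32(x - 7)² + 81(y + 1)² = 943 + 1568 + 81 = 2592
Divide through by 2592 to get (x - 7)²/81 + (y + 1)²/32 = 1.
Ellipse, center (7, -1), major axis horizontal; a² = 81, b² = 32.
a² = 81 so a = 9; the major axis has length 2a = 18.

18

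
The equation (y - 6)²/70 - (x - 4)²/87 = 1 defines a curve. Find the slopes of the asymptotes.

Center (4, 6). The positive term is the y-term, so the transverse axis is vertical; a² = 70, b² = 87.
For a vertical hyperbola the asymptotes have slope ±a/b.
Here that is ±√70/√87 = ±√6090/87.

√6090/87 and -√6090/87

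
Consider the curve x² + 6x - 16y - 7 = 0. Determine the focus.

Only x is squared. Complete the square in x: (x + 3)² = 16(y + 1).
Vertex (-3, -1); 4p = 16 so p = 4. Opens up.
Focus is p units from the vertex along the axis: (h, k + p).

(-3, 3)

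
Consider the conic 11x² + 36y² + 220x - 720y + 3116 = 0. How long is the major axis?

24

11(x² + 20x) + 36(y² - 20y) = -3116
Complete the square: 11(x + 10)² + 36(y - 10)² = -3116 + 1100 + 3600 = 1584
Divide by 1584: (x + 10)²/144 + (y - 10)²/44 = 1
Ellipse, center (-10, 10), major axis horizontal; a² = 144, b² = 44.
a² = 144 so a = 12; the major axis has length 2a = 24.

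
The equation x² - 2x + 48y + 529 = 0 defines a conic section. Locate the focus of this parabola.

Only x is squared. Complete the square in x: (x - 1)² = -48(y + 11).
Vertex (1, -11); 4p = -48 so p = -12. Opens down.
Focus is p units from the vertex along the axis: (h, k + p).

(1, -23)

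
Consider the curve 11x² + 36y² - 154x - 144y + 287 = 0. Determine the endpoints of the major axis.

11(x² - 14x) + 36(y² - 4y) = -287
Completing the square gives 11(x - 7)² + 36(y - 2)² = -287 + 539 + 144 = 396.
Dividing both sides by 396: (x - 7)²/36 + (y - 2)²/11 = 1
Ellipse, center (7, 2), major axis horizontal; a² = 36, b² = 11.
a = 6. Vertices at (h ± a, k).

(1, 2) and (13, 2)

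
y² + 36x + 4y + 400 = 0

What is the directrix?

x = -2

Only y is squared. Complete the square in y: (y + 2)² = -36(x + 11).
Vertex (-11, -2); 4p = -36 so p = -9. Opens left.
Directrix is the vertical line x = h − p = -11 − (-9) = -2.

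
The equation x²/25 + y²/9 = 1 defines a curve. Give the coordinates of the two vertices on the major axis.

(-5, 0) and (5, 0)

Center (0, 0). The larger denominator 25 sits under the x-term, so the major axis is horizontal; a² = 25, b² = 9.
a = 5. Vertices at (h ± a, k).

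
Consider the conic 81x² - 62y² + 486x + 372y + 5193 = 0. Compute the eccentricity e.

Group: 81(x² + 6x) -62(y² - 6y) = -5193
Complete the square in x and y: 81(x + 3)² -62(y - 3)² = -5193 + 729 - 558 = -5022
Divide through by -5022 to get (y - 3)²/81 - (x + 3)²/62 = 1.
Hyperbola, center (-3, 3), transverse axis vertical; a² = 81, b² = 62.
c² = a² + b² = 143, so c = √143.
e = c/a = √143/9.

e = √143/9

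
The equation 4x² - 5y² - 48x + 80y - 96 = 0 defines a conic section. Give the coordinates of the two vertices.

4(x² - 12x) -5(y² - 16y) = 96
Complete the square in x and y: 4(x - 6)² -5(y - 8)² = 96 + 144 - 320 = -80
Divide by -80: (y - 8)²/16 - (x - 6)²/20 = 1
Hyperbola, center (6, 8), transverse axis vertical; a² = 16, b² = 20.
a = 4. Vertices at (h, k ± a).

(6, 4) and (6, 12)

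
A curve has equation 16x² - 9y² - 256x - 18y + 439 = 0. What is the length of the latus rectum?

Collect terms: 16(x² - 16x) -9(y² + 2y) = -439
16(x - 8)² -9(y + 1)² = -439 + 1024 - 9 = 576
Divide by 576: (x - 8)²/36 - (y + 1)²/64 = 1
Hyperbola, center (8, -1), transverse axis horizontal; a² = 36, b² = 64.
Latus rectum length = 2b²/a = 2·64/6 = 64/3.

64/3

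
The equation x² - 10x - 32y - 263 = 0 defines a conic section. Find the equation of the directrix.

y = -17

Only x is squared. Complete the square in x: (x - 5)² = 32(y + 9).
Vertex (5, -9); 4p = 32 so p = 8. Opens up.
Directrix is the horizontal line y = k − p = -9 − (8) = -17.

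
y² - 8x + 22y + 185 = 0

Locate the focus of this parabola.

(10, -11)

Only y is squared. Complete the square in y: (y + 11)² = 8(x - 8).
Vertex (8, -11); 4p = 8 so p = 2. Opens right.
Focus is p units from the vertex along the axis: (h + p, k).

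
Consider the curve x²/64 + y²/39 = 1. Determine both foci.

(-5, 0) and (5, 0)

Center (0, 0). The larger denominator 64 sits under the x-term, so the major axis is horizontal; a² = 64, b² = 39.
c² = a² - b² = 64 - 39 = 25, so c = 5.
Foci lie on the horizontal axis through the center: (h ± c, k).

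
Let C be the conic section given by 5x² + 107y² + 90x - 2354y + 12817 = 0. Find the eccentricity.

e = √10914/107

5(x² + 18x) + 107(y² - 22y) = -12817
5(x + 9)² + 107(y - 11)² = -12817 + 405 + 12947 = 535
Dividing both sides by 535: (x + 9)²/107 + (y - 11)²/5 = 1
Ellipse, center (-9, 11), major axis horizontal; a² = 107, b² = 5.
c² = a² - b² = 102, so c = √102.
e = c/a = √102/√107 = √10914/107.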